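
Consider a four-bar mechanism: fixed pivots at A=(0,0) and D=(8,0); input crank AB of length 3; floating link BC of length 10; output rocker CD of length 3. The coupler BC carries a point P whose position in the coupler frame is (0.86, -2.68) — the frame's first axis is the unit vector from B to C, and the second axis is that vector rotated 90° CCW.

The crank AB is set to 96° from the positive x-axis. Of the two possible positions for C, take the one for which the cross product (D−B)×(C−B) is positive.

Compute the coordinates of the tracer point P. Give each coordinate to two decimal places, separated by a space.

A=(0,0), D=(8.00,0)
B = A + 3.00·(cos96°, sin96°) = (-0.3136, 2.9836)
|BD| = 8.8327
circle(B,10.00) ∩ circle(D,3.00): a=9.5677, h=2.9086
  candidates: C₊=(9.6742,2.4894) cross=25.691; C₋=(7.7092,-2.9859) cross=-25.691
  mode + wants cross > 0 → take C=(9.6742,2.4894) (cross=25.691)
ex = (C−B)/|BC| = (0.9988,-0.0494); ey = (0.0494,0.9988)
P = B + 0.86·ex + -2.68·ey = (0.4129,0.2643)

0.41 0.26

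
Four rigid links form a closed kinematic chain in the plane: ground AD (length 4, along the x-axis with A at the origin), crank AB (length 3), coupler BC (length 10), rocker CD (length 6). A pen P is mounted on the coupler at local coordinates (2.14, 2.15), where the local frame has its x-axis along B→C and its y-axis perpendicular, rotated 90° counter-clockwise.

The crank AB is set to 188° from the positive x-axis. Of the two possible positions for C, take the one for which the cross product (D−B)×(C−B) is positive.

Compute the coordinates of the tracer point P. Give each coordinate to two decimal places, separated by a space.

A=(0,0), D=(4.00,0)
B = A + 3.00·(cos188°, sin188°) = (-2.9708, -0.4175)
|BD| = 6.9833
circle(B,10.00) ∩ circle(D,6.00): a=8.0740, h=5.9000
  candidates: C₊=(4.7360,5.9547) cross=41.202; C₋=(5.4415,-5.8243) cross=-41.202
  mode + wants cross > 0 → take C=(4.7360,5.9547) (cross=41.202)
ex = (C−B)/|BC| = (0.7707,0.6372); ey = (-0.6372,0.7707)
P = B + 2.14·ex + 2.15·ey = (-2.6916,2.6031)

-2.69 2.60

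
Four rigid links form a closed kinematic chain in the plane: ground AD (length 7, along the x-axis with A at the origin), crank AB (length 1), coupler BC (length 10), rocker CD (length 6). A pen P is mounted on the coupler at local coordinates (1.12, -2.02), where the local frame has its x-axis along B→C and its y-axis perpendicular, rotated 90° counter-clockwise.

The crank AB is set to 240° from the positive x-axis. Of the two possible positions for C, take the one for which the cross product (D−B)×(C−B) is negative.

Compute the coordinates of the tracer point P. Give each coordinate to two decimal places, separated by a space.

A=(0,0), D=(7.00,0)
B = A + 1.00·(cos240°, sin240°) = (-0.5000, -0.8660)
|BD| = 7.5498
circle(B,10.00) ∩ circle(D,6.00): a=8.0134, h=5.9821
  candidates: C₊=(6.7743,5.9958) cross=45.164; C₋=(8.1467,-5.8894) cross=-45.164
  mode - wants cross < 0 → take C=(8.1467,-5.8894) (cross=-45.164)
ex = (C−B)/|BC| = (0.8647,-0.5023); ey = (0.5023,0.8647)
P = B + 1.12·ex + -2.02·ey = (-0.5463,-3.1753)

-0.55 -3.18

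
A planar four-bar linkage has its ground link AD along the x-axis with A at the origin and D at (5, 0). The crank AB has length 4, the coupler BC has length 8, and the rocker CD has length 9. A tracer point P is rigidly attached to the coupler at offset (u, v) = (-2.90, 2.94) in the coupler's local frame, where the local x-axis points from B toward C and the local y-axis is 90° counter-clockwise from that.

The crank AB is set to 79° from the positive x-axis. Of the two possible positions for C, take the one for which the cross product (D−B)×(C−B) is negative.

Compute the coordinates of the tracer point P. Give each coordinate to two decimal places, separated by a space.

A=(0,0), D=(5.00,0)
B = A + 4.00·(cos79°, sin79°) = (0.7632, 3.9265)
|BD| = 5.7765
circle(B,8.00) ∩ circle(D,9.00): a=1.4168, h=7.8736
  candidates: C₊=(7.1543,8.7384) cross=45.481; C₋=(-3.5496,-2.8114) cross=-45.481
  mode - wants cross < 0 → take C=(-3.5496,-2.8114) (cross=-45.481)
ex = (C−B)/|BC| = (-0.5391,-0.8422); ey = (0.8422,-0.5391)
P = B + -2.90·ex + 2.94·ey = (4.8028,4.7840)

4.80 4.78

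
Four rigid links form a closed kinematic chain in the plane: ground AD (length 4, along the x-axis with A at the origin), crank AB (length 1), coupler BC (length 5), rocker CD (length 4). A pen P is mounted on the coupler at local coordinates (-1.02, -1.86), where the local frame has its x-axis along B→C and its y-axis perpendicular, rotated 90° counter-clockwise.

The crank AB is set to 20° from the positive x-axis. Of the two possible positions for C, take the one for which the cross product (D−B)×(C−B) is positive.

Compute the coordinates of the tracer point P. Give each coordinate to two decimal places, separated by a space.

1.60 -1.68

A=(0,0), D=(4.00,0)
B = A + 1.00·(cos20°, sin20°) = (0.9397, 0.3420)
|BD| = 3.0794
circle(B,5.00) ∩ circle(D,4.00): a=3.0010, h=3.9992
  candidates: C₊=(4.3663,3.9832) cross=12.315; C₋=(3.4780,-3.9658) cross=-12.315
  mode + wants cross > 0 → take C=(4.3663,3.9832) (cross=12.315)
ex = (C−B)/|BC| = (0.6853,0.7282); ey = (-0.7282,0.6853)
P = B + -1.02·ex + -1.86·ey = (1.5952,-1.6755)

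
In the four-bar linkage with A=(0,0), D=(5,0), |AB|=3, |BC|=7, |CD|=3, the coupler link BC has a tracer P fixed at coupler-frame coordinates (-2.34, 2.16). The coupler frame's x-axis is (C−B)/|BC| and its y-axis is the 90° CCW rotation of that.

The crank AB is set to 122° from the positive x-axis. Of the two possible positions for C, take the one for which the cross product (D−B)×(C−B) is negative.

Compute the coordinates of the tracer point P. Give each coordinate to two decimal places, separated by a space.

A=(0,0), D=(5.00,0)
B = A + 3.00·(cos122°, sin122°) = (-1.5898, 2.5441)
|BD| = 7.0638
circle(B,7.00) ∩ circle(D,3.00): a=6.3632, h=2.9171
  candidates: C₊=(5.3971,2.9736) cross=20.606; C₋=(3.2958,-2.4690) cross=-20.606
  mode - wants cross < 0 → take C=(3.2958,-2.4690) (cross=-20.606)
ex = (C−B)/|BC| = (0.6979,-0.7162); ey = (0.7162,0.6979)
P = B + -2.34·ex + 2.16·ey = (-1.6760,5.7275)

-1.68 5.73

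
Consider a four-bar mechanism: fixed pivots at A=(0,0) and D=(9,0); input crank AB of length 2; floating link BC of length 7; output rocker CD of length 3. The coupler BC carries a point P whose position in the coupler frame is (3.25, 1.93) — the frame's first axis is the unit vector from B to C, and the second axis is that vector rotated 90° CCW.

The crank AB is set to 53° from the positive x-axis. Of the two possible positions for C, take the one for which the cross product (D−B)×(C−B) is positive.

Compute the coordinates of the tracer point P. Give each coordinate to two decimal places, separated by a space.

4.05 4.08

A=(0,0), D=(9.00,0)
B = A + 2.00·(cos53°, sin53°) = (1.2036, 1.5973)
|BD| = 7.9583
circle(B,7.00) ∩ circle(D,3.00): a=6.4923, h=2.6174
  candidates: C₊=(8.0891,2.8584) cross=20.830; C₋=(7.0385,-2.2699) cross=-20.830
  mode + wants cross > 0 → take C=(8.0891,2.8584) (cross=20.830)
ex = (C−B)/|BC| = (0.9836,0.1802); ey = (-0.1802,0.9836)
P = B + 3.25·ex + 1.93·ey = (4.0528,4.0812)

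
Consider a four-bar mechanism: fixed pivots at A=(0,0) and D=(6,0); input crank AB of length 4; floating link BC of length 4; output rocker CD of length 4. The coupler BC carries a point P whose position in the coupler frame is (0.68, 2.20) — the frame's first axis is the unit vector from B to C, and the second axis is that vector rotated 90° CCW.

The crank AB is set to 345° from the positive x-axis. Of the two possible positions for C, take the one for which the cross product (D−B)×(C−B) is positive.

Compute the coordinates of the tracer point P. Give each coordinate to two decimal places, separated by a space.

1.59 -0.69

A=(0,0), D=(6.00,0)
B = A + 4.00·(cos345°, sin345°) = (3.8637, -1.0353)
|BD| = 2.3739
circle(B,4.00) ∩ circle(D,4.00): a=1.1870, h=3.8198
  candidates: C₊=(3.2660,2.9198) cross=9.068; C₋=(6.5977,-3.9551) cross=-9.068
  mode + wants cross > 0 → take C=(3.2660,2.9198) (cross=9.068)
ex = (C−B)/|BC| = (-0.1494,0.9888); ey = (-0.9888,-0.1494)
P = B + 0.68·ex + 2.20·ey = (1.5868,-0.6916)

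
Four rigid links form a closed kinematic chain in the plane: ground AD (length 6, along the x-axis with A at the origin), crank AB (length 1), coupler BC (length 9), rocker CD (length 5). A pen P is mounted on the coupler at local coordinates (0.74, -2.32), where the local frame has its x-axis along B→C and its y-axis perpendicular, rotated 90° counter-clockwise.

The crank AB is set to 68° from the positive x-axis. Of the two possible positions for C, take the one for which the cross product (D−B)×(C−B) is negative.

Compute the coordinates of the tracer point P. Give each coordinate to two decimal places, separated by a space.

A=(0,0), D=(6.00,0)
B = A + 1.00·(cos68°, sin68°) = (0.3746, 0.9272)
|BD| = 5.7013
circle(B,9.00) ∩ circle(D,5.00): a=7.7618, h=4.5557
  candidates: C₊=(8.7740,4.1599) cross=25.973; C₋=(7.2922,-4.8301) cross=-25.973
  mode - wants cross < 0 → take C=(7.2922,-4.8301) (cross=-25.973)
ex = (C−B)/|BC| = (0.7686,-0.6397); ey = (0.6397,0.7686)
P = B + 0.74·ex + -2.32·ey = (-0.5407,-1.3294)

-0.54 -1.33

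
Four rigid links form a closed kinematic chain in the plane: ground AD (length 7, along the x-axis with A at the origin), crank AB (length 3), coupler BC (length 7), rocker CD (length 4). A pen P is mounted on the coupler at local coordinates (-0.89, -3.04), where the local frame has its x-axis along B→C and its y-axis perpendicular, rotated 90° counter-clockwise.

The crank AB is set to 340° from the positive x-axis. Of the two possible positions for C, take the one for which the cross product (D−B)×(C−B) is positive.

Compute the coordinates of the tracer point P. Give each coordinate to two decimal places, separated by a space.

4.34 -3.80

A=(0,0), D=(7.00,0)
B = A + 3.00·(cos340°, sin340°) = (2.8191, -1.0261)
|BD| = 4.3050
circle(B,7.00) ∩ circle(D,4.00): a=5.9853, h=3.6300
  candidates: C₊=(7.7667,3.9258) cross=15.627; C₋=(9.4970,-3.1249) cross=-15.627
  mode + wants cross > 0 → take C=(7.7667,3.9258) (cross=15.627)
ex = (C−B)/|BC| = (0.7068,0.7074); ey = (-0.7074,0.7068)
P = B + -0.89·ex + -3.04·ey = (4.3406,-3.8043)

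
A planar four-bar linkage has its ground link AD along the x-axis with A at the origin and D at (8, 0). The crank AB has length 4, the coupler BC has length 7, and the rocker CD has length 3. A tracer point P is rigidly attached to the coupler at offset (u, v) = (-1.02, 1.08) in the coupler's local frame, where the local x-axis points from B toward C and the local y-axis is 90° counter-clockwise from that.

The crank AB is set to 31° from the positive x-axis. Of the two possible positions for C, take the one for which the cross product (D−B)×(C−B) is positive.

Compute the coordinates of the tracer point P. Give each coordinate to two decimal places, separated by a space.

A=(0,0), D=(8.00,0)
B = A + 4.00·(cos31°, sin31°) = (3.4287, 2.0602)
|BD| = 5.0141
circle(B,7.00) ∩ circle(D,3.00): a=6.4958, h=2.6086
  candidates: C₊=(10.4226,1.7694) cross=13.080; C₋=(8.2791,-2.9870) cross=-13.080
  mode + wants cross > 0 → take C=(10.4226,1.7694) (cross=13.080)
ex = (C−B)/|BC| = (0.9991,-0.0415); ey = (0.0415,0.9991)
P = B + -1.02·ex + 1.08·ey = (2.4544,3.1816)

2.45 3.18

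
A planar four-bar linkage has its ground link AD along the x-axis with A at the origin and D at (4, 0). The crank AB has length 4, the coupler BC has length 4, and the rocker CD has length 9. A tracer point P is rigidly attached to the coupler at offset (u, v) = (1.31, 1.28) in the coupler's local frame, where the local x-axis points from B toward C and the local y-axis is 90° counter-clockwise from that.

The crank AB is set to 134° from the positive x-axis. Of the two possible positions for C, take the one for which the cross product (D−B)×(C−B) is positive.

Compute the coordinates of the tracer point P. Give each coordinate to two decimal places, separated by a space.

-3.75 4.43

A=(0,0), D=(4.00,0)
B = A + 4.00·(cos134°, sin134°) = (-2.7786, 2.8774)
|BD| = 7.3640
circle(B,4.00) ∩ circle(D,9.00): a=-0.7313, h=3.9326
  candidates: C₊=(-1.9152,6.7831) cross=28.960; C₋=(-4.9884,-0.4568) cross=-28.960
  mode + wants cross > 0 → take C=(-1.9152,6.7831) (cross=28.960)
ex = (C−B)/|BC| = (0.2158,0.9764); ey = (-0.9764,0.2158)
P = B + 1.31·ex + 1.28·ey = (-3.7457,4.4328)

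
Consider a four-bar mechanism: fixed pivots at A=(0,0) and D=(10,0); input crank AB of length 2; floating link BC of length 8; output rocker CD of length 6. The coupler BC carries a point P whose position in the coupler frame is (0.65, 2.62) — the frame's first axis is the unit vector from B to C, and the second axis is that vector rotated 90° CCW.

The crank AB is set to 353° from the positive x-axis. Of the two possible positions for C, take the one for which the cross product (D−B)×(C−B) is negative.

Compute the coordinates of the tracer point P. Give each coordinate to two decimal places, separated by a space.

4.23 1.26

A=(0,0), D=(10.00,0)
B = A + 2.00·(cos353°, sin353°) = (1.9851, -0.2437)
|BD| = 8.0186
circle(B,8.00) ∩ circle(D,6.00): a=5.7552, h=5.5567
  candidates: C₊=(7.5688,5.4854) cross=44.557; C₋=(7.9066,-5.6230) cross=-44.557
  mode - wants cross < 0 → take C=(7.9066,-5.6230) (cross=-44.557)
ex = (C−B)/|BC| = (0.7402,-0.6724); ey = (0.6724,0.7402)
P = B + 0.65·ex + 2.62·ey = (4.2279,1.2585)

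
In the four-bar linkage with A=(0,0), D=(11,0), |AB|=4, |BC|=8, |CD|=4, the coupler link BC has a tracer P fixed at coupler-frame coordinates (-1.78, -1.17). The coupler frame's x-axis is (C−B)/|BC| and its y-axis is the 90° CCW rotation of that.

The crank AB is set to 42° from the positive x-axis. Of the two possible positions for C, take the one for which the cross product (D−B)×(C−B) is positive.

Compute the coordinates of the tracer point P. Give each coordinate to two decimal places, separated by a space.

A=(0,0), D=(11.00,0)
B = A + 4.00·(cos42°, sin42°) = (2.9726, 2.6765)
|BD| = 8.4619
circle(B,8.00) ∩ circle(D,4.00): a=7.0672, h=3.7490
  candidates: C₊=(10.8627,3.9976) cross=31.723; C₋=(8.4911,-3.1154) cross=-31.723
  mode + wants cross > 0 → take C=(10.8627,3.9976) (cross=31.723)
ex = (C−B)/|BC| = (0.9863,0.1651); ey = (-0.1651,0.9863)
P = B + -1.78·ex + -1.17·ey = (1.4102,1.2286)

1.41 1.23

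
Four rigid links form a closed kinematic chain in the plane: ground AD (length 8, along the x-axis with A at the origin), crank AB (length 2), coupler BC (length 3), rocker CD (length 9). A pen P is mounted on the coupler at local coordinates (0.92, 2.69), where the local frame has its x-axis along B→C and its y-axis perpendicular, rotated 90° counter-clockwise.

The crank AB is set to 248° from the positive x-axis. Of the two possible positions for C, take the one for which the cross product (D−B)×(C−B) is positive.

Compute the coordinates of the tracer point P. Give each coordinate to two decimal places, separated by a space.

-3.49 -1.10

A=(0,0), D=(8.00,0)
B = A + 2.00·(cos248°, sin248°) = (-0.7492, -1.8544)
|BD| = 8.9436
circle(B,3.00) ∩ circle(D,9.00): a=0.4465, h=2.9666
  candidates: C₊=(-0.9275,1.1403) cross=26.532; C₋=(0.3027,-4.6639) cross=-26.532
  mode + wants cross > 0 → take C=(-0.9275,1.1403) (cross=26.532)
ex = (C−B)/|BC| = (-0.0594,0.9982); ey = (-0.9982,-0.0594)
P = B + 0.92·ex + 2.69·ey = (-3.4891,-1.0958)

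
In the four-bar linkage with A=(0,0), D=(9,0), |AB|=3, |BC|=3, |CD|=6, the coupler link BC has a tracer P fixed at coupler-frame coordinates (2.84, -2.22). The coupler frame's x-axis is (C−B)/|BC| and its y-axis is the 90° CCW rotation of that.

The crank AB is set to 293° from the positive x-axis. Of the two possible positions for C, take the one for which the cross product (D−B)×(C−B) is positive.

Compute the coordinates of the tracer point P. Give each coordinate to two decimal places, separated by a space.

4.67 -1.88

A=(0,0), D=(9.00,0)
B = A + 3.00·(cos293°, sin293°) = (1.1722, -2.7615)
|BD| = 8.3006
circle(B,3.00) ∩ circle(D,6.00): a=2.5239, h=1.6217
  candidates: C₊=(3.0129,-0.3926) cross=13.461; C₋=(4.0919,-3.4511) cross=-13.461
  mode + wants cross > 0 → take C=(3.0129,-0.3926) (cross=13.461)
ex = (C−B)/|BC| = (0.6136,0.7897); ey = (-0.7897,0.6136)
P = B + 2.84·ex + -2.22·ey = (4.6677,-1.8810)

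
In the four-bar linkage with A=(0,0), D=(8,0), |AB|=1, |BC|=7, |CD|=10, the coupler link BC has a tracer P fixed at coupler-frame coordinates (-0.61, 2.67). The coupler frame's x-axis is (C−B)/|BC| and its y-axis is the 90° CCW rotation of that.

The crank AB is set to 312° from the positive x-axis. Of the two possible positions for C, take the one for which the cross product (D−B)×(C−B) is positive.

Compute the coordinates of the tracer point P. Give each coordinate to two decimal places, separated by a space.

-1.95 -1.54

A=(0,0), D=(8.00,0)
B = A + 1.00·(cos312°, sin312°) = (0.6691, -0.7431)
|BD| = 7.3684
circle(B,7.00) ∩ circle(D,10.00): a=0.2235, h=6.9964
  candidates: C₊=(0.1859,6.2402) cross=51.553; C₋=(1.5971,-7.6814) cross=-51.553
  mode + wants cross > 0 → take C=(0.1859,6.2402) (cross=51.553)
ex = (C−B)/|BC| = (-0.0690,0.9976); ey = (-0.9976,-0.0690)
P = B + -0.61·ex + 2.67·ey = (-1.9524,-1.5360)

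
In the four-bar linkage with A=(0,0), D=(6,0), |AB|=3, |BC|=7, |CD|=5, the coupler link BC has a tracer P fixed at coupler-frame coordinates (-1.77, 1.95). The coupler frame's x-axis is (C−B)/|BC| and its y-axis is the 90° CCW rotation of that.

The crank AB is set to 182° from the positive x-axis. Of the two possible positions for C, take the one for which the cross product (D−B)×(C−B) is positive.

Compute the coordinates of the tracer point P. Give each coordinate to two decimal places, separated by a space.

A=(0,0), D=(6.00,0)
B = A + 3.00·(cos182°, sin182°) = (-2.9982, -0.1047)
|BD| = 8.9988
circle(B,7.00) ∩ circle(D,5.00): a=5.8329, h=3.8700
  candidates: C₊=(2.7893,3.8329) cross=34.826; C₋=(2.8794,-3.9066) cross=-34.826
  mode + wants cross > 0 → take C=(2.7893,3.8329) (cross=34.826)
ex = (C−B)/|BC| = (0.8268,0.5625); ey = (-0.5625,0.8268)
P = B + -1.77·ex + 1.95·ey = (-5.5585,0.5119)

-5.56 0.51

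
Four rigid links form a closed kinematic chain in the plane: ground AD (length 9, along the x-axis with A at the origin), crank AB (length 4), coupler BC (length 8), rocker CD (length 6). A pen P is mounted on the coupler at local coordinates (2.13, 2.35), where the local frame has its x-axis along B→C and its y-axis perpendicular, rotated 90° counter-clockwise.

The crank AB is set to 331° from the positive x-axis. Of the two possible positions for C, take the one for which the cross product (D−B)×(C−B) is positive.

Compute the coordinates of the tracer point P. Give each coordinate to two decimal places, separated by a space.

A=(0,0), D=(9.00,0)
B = A + 4.00·(cos331°, sin331°) = (3.4985, -1.9392)
|BD| = 5.8333
circle(B,8.00) ∩ circle(D,6.00): a=5.3167, h=5.9777
  candidates: C₊=(6.5255,5.4660) cross=34.870; C₋=(10.5000,-5.8095) cross=-34.870
  mode + wants cross > 0 → take C=(6.5255,5.4660) (cross=34.870)
ex = (C−B)/|BC| = (0.3784,0.9257); ey = (-0.9257,0.3784)
P = B + 2.13·ex + 2.35·ey = (2.1291,0.9216)

2.13 0.92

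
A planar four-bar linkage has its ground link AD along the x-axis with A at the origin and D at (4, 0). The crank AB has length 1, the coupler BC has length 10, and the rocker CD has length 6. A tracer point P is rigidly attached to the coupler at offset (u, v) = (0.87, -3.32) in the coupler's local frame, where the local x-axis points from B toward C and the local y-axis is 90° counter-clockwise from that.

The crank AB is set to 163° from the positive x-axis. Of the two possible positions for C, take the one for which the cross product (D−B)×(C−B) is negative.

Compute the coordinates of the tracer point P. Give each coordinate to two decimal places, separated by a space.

A=(0,0), D=(4.00,0)
B = A + 1.00·(cos163°, sin163°) = (-0.9563, 0.2924)
|BD| = 4.9649
circle(B,10.00) ∩ circle(D,6.00): a=8.9277, h=4.5052
  candidates: C₊=(8.2212,4.2640) cross=22.368; C₋=(7.6906,-4.7307) cross=-22.368
  mode - wants cross < 0 → take C=(7.6906,-4.7307) (cross=-22.368)
ex = (C−B)/|BC| = (0.8647,-0.5023); ey = (0.5023,0.8647)
P = B + 0.87·ex + -3.32·ey = (-1.8717,-3.0154)

-1.87 -3.02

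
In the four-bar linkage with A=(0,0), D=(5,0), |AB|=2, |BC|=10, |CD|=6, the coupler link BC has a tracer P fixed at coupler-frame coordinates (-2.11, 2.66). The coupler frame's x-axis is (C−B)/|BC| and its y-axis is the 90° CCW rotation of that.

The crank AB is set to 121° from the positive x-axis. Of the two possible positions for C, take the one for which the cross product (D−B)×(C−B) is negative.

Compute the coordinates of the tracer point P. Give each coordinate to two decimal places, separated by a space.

A=(0,0), D=(5.00,0)
B = A + 2.00·(cos121°, sin121°) = (-1.0301, 1.7143)
|BD| = 6.2690
circle(B,10.00) ∩ circle(D,6.00): a=8.2390, h=5.6674
  candidates: C₊=(8.4447,4.9127) cross=35.529; C₋=(5.3450,-5.9901) cross=-35.529
  mode - wants cross < 0 → take C=(5.3450,-5.9901) (cross=-35.529)
ex = (C−B)/|BC| = (0.6375,-0.7704); ey = (0.7704,0.6375)
P = B + -2.11·ex + 2.66·ey = (-0.3259,5.0357)

-0.33 5.04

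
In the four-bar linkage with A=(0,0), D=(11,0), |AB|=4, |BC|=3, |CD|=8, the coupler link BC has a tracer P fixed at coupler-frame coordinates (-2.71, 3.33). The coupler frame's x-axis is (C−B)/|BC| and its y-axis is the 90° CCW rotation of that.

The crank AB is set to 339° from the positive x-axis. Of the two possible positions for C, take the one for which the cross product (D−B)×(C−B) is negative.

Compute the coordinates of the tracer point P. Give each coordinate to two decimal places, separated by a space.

6.49 1.86

A=(0,0), D=(11.00,0)
B = A + 4.00·(cos339°, sin339°) = (3.7343, -1.4335)
|BD| = 7.4057
circle(B,3.00) ∩ circle(D,8.00): a=-0.0105, h=3.0000
  candidates: C₊=(3.1434,1.5077) cross=22.217; C₋=(4.3047,-4.3787) cross=-22.217
  mode - wants cross < 0 → take C=(4.3047,-4.3787) (cross=-22.217)
ex = (C−B)/|BC| = (0.1901,-0.9818); ey = (0.9818,0.1901)
P = B + -2.71·ex + 3.33·ey = (6.4883,1.8602)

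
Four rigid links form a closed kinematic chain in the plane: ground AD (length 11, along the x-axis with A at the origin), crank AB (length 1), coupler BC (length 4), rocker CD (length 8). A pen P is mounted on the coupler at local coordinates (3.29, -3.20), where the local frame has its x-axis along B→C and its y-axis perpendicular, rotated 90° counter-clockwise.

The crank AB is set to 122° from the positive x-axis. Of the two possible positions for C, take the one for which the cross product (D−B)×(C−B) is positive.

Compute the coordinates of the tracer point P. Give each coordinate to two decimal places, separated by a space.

A=(0,0), D=(11.00,0)
B = A + 1.00·(cos122°, sin122°) = (-0.5299, 0.8480)
|BD| = 11.5611
circle(B,4.00) ∩ circle(D,8.00): a=3.7046, h=1.5086
  candidates: C₊=(3.2754,2.0809) cross=17.441; C₋=(3.0540,-0.9283) cross=-17.441
  mode + wants cross > 0 → take C=(3.2754,2.0809) (cross=17.441)
ex = (C−B)/|BC| = (0.9513,0.3082); ey = (-0.3082,0.9513)
P = B + 3.29·ex + -3.20·ey = (3.5862,-1.1822)

3.59 -1.18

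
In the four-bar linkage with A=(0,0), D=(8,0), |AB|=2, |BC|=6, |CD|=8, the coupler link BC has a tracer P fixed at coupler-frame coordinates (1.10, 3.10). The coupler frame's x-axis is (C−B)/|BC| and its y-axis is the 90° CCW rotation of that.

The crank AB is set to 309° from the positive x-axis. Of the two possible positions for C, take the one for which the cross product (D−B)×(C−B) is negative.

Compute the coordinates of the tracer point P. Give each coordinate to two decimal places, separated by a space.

A=(0,0), D=(8.00,0)
B = A + 2.00·(cos309°, sin309°) = (1.2586, -1.5543)
|BD| = 6.9182
circle(B,6.00) ∩ circle(D,8.00): a=1.4355, h=5.8258
  candidates: C₊=(1.3486,4.4450) cross=40.304; C₋=(3.9663,-6.9086) cross=-40.304
  mode - wants cross < 0 → take C=(3.9663,-6.9086) (cross=-40.304)
ex = (C−B)/|BC| = (0.4513,-0.8924); ey = (0.8924,0.4513)
P = B + 1.10·ex + 3.10·ey = (4.5214,-1.1370)

4.52 -1.14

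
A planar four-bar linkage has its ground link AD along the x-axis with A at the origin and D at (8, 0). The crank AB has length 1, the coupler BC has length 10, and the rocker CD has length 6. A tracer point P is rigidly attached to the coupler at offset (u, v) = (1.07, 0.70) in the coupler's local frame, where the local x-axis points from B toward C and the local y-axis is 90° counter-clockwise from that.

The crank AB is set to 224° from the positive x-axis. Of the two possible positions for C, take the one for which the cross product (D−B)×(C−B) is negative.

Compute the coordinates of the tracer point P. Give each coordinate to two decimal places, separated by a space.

A=(0,0), D=(8.00,0)
B = A + 1.00·(cos224°, sin224°) = (-0.7193, -0.6947)
|BD| = 8.7470
circle(B,10.00) ∩ circle(D,6.00): a=8.0319, h=5.9572
  candidates: C₊=(6.8141,5.8816) cross=52.108; C₋=(7.7603,-5.9952) cross=-52.108
  mode - wants cross < 0 → take C=(7.7603,-5.9952) (cross=-52.108)
ex = (C−B)/|BC| = (0.8480,-0.5301); ey = (0.5301,0.8480)
P = B + 1.07·ex + 0.70·ey = (0.5590,-0.6682)

0.56 -0.67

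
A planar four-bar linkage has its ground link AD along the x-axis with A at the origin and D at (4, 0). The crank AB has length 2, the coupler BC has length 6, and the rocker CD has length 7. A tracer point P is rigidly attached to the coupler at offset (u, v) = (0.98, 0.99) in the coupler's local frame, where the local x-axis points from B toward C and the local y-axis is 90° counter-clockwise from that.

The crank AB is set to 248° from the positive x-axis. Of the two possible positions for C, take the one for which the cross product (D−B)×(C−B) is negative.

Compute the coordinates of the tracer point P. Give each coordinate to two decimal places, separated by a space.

0.62 -2.12

A=(0,0), D=(4.00,0)
B = A + 2.00·(cos248°, sin248°) = (-0.7492, -1.8544)
|BD| = 5.0984
circle(B,6.00) ∩ circle(D,7.00): a=1.2743, h=5.8631
  candidates: C₊=(-1.6947,4.0707) cross=29.893; C₋=(2.5703,-6.8524) cross=-29.893
  mode - wants cross < 0 → take C=(2.5703,-6.8524) (cross=-29.893)
ex = (C−B)/|BC| = (0.5533,-0.8330); ey = (0.8330,0.5533)
P = B + 0.98·ex + 0.99·ey = (0.6177,-2.1230)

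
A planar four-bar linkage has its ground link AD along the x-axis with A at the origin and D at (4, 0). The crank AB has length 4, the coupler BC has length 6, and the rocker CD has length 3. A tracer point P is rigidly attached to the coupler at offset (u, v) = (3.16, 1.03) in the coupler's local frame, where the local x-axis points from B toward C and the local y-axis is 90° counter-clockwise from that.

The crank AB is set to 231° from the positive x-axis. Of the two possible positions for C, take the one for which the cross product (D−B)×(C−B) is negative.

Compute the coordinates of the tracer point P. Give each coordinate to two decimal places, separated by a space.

0.62 -2.00

A=(0,0), D=(4.00,0)
B = A + 4.00·(cos231°, sin231°) = (-2.5173, -3.1086)
|BD| = 7.2207
circle(B,6.00) ∩ circle(D,3.00): a=5.4800, h=2.4433
  candidates: C₊=(1.3770,1.4559) cross=17.643; C₋=(3.4807,-2.9547) cross=-17.643
  mode - wants cross < 0 → take C=(3.4807,-2.9547) (cross=-17.643)
ex = (C−B)/|BC| = (0.9997,0.0256); ey = (-0.0256,0.9997)
P = B + 3.16·ex + 1.03·ey = (0.6153,-1.9979)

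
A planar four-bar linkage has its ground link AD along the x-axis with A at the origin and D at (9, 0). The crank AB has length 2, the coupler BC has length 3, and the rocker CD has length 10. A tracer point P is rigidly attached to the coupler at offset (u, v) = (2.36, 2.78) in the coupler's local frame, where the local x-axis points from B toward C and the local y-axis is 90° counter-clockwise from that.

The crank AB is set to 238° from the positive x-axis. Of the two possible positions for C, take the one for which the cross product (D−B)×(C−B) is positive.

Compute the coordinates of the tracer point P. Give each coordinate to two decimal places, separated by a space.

-3.72 0.80

A=(0,0), D=(9.00,0)
B = A + 2.00·(cos238°, sin238°) = (-1.0598, -1.6961)
|BD| = 10.2018
circle(B,3.00) ∩ circle(D,10.00): a=0.6409, h=2.9307
  candidates: C₊=(-0.9151,1.3004) cross=29.899; C₋=(0.0594,-4.4795) cross=-29.899
  mode + wants cross > 0 → take C=(-0.9151,1.3004) (cross=29.899)
ex = (C−B)/|BC| = (0.0483,0.9988); ey = (-0.9988,0.0483)
P = B + 2.36·ex + 2.78·ey = (-3.7227,0.7953)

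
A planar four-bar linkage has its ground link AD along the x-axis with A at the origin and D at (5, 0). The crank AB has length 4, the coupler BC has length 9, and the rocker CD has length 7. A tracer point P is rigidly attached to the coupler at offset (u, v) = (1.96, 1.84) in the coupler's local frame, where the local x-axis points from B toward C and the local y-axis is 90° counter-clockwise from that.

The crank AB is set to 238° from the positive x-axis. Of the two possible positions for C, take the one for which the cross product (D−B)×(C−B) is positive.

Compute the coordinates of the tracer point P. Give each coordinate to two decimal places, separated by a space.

-3.34 -1.00

A=(0,0), D=(5.00,0)
B = A + 4.00·(cos238°, sin238°) = (-2.1197, -3.3922)
|BD| = 7.8865
circle(B,9.00) ∩ circle(D,7.00): a=5.9720, h=6.7331
  candidates: C₊=(0.3756,5.2550) cross=53.101; C₋=(6.1678,-6.9019) cross=-53.101
  mode + wants cross > 0 → take C=(0.3756,5.2550) (cross=53.101)
ex = (C−B)/|BC| = (0.2773,0.9608); ey = (-0.9608,0.2773)
P = B + 1.96·ex + 1.84·ey = (-3.3441,-0.9989)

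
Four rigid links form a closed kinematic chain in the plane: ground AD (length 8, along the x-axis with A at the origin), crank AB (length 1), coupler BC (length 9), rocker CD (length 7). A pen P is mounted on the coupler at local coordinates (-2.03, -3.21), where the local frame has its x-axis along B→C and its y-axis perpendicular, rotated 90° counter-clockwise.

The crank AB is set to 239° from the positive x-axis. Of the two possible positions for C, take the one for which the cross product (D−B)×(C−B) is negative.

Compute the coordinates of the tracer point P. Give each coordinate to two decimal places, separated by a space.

A=(0,0), D=(8.00,0)
B = A + 1.00·(cos239°, sin239°) = (-0.5150, -0.8572)
|BD| = 8.5581
circle(B,9.00) ∩ circle(D,7.00): a=6.1486, h=6.5723
  candidates: C₊=(4.9444,6.2979) cross=56.246; C₋=(6.2609,-6.7805) cross=-56.246
  mode - wants cross < 0 → take C=(6.2609,-6.7805) (cross=-56.246)
ex = (C−B)/|BC| = (0.7529,-0.6582); ey = (0.6582,0.7529)
P = B + -2.03·ex + -3.21·ey = (-4.1561,-1.9379)

-4.16 -1.94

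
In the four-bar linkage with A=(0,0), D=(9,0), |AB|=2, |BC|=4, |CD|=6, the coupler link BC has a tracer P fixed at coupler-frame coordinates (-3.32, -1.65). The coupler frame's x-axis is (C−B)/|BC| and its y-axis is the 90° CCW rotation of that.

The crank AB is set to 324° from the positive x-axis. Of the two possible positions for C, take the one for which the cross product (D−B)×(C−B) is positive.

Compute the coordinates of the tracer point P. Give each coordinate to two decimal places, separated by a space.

1.53 -4.88

A=(0,0), D=(9.00,0)
B = A + 2.00·(cos324°, sin324°) = (1.6180, -1.1756)
|BD| = 7.4750
circle(B,4.00) ∩ circle(D,6.00): a=2.3997, h=3.2002
  candidates: C₊=(3.4846,2.3622) cross=23.922; C₋=(4.4912,-3.9586) cross=-23.922
  mode + wants cross > 0 → take C=(3.4846,2.3622) (cross=23.922)
ex = (C−B)/|BC| = (0.4666,0.8844); ey = (-0.8844,0.4666)
P = B + -3.32·ex + -1.65·ey = (1.5281,-4.8819)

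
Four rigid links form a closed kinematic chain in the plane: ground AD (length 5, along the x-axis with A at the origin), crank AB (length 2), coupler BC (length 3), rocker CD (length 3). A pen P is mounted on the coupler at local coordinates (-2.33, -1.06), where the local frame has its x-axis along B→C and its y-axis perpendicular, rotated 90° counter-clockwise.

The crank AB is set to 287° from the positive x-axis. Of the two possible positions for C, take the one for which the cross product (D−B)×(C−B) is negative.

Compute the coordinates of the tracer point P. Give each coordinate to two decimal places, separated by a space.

A=(0,0), D=(5.00,0)
B = A + 2.00·(cos287°, sin287°) = (0.5847, -1.9126)
|BD| = 4.8117
circle(B,3.00) ∩ circle(D,3.00): a=2.4059, h=1.7922
  candidates: C₊=(2.0800,0.6882) cross=8.623; C₋=(3.5047,-2.6008) cross=-8.623
  mode - wants cross < 0 → take C=(3.5047,-2.6008) (cross=-8.623)
ex = (C−B)/|BC| = (0.9733,-0.2294); ey = (0.2294,0.9733)
P = B + -2.33·ex + -1.06·ey = (-1.9263,-2.4098)

-1.93 -2.41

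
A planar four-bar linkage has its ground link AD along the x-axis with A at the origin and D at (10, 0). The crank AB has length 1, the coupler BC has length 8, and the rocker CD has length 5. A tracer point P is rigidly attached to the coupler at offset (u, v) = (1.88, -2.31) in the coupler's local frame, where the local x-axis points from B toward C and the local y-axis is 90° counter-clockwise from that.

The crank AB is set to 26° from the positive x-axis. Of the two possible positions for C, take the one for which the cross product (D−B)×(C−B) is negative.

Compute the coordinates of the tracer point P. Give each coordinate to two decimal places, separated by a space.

1.07 -2.54

A=(0,0), D=(10.00,0)
B = A + 1.00·(cos26°, sin26°) = (0.8988, 0.4384)
|BD| = 9.1118
circle(B,8.00) ∩ circle(D,5.00): a=6.6960, h=4.3777
  candidates: C₊=(7.7976,4.4888) cross=39.888; C₋=(7.3764,-4.2564) cross=-39.888
  mode - wants cross < 0 → take C=(7.3764,-4.2564) (cross=-39.888)
ex = (C−B)/|BC| = (0.8097,-0.5868); ey = (0.5868,0.8097)
P = B + 1.88·ex + -2.31·ey = (1.0654,-2.5353)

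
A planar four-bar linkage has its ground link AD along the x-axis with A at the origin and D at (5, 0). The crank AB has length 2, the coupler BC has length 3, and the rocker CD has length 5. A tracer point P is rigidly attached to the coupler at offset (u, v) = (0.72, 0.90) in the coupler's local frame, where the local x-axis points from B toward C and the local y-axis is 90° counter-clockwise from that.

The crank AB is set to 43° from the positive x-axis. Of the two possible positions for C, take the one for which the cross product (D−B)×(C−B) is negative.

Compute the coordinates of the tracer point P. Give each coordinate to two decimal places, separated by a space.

1.97 0.33

A=(0,0), D=(5.00,0)
B = A + 2.00·(cos43°, sin43°) = (1.4627, 1.3640)
|BD| = 3.7912
circle(B,3.00) ∩ circle(D,5.00): a=-0.2146, h=2.9923
  candidates: C₊=(2.3391,4.2331) cross=11.344; C₋=(0.1859,-1.3507) cross=-11.344
  mode - wants cross < 0 → take C=(0.1859,-1.3507) (cross=-11.344)
ex = (C−B)/|BC| = (-0.4256,-0.9049); ey = (0.9049,-0.4256)
P = B + 0.72·ex + 0.90·ey = (1.9707,0.3294)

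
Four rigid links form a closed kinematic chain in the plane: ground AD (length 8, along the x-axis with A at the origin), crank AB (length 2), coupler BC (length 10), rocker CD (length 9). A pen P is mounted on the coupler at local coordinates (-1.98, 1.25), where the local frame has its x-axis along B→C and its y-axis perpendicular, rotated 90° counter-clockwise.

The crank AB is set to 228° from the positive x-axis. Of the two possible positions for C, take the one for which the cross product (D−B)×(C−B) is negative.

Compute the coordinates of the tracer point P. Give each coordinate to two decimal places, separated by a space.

A=(0,0), D=(8.00,0)
B = A + 2.00·(cos228°, sin228°) = (-1.3383, -1.4863)
|BD| = 9.4558
circle(B,10.00) ∩ circle(D,9.00): a=5.7326, h=8.1938
  candidates: C₊=(3.0351,7.5067) cross=77.478; C₋=(5.6110,-8.6771) cross=-77.478
  mode - wants cross < 0 → take C=(5.6110,-8.6771) (cross=-77.478)
ex = (C−B)/|BC| = (0.6949,-0.7191); ey = (0.7191,0.6949)
P = B + -1.98·ex + 1.25·ey = (-1.8154,0.8062)

-1.82 0.81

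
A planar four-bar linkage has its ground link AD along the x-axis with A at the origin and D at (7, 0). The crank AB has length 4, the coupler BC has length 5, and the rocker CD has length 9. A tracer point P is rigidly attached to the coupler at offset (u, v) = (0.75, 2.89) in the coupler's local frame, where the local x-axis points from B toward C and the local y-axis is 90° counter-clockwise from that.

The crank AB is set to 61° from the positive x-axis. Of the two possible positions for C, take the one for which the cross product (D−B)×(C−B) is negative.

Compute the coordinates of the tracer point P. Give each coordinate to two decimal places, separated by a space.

A=(0,0), D=(7.00,0)
B = A + 4.00·(cos61°, sin61°) = (1.9392, 3.4985)
|BD| = 6.1523
circle(B,5.00) ∩ circle(D,9.00): a=-1.4750, h=4.7775
  candidates: C₊=(3.4426,8.2671) cross=29.392; C₋=(-1.9908,0.4074) cross=-29.392
  mode - wants cross < 0 → take C=(-1.9908,0.4074) (cross=-29.392)
ex = (C−B)/|BC| = (-0.7860,-0.6182); ey = (0.6182,-0.7860)
P = B + 0.75·ex + 2.89·ey = (3.1364,0.7633)

3.14 0.76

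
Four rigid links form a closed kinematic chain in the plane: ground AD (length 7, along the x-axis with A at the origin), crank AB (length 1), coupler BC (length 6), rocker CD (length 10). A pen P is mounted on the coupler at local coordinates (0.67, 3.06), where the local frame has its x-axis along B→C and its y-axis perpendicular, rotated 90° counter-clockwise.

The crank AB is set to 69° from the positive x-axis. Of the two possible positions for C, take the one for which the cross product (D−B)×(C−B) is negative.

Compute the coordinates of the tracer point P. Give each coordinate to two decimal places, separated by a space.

2.95 -0.82

A=(0,0), D=(7.00,0)
B = A + 1.00·(cos69°, sin69°) = (0.3584, 0.9336)
|BD| = 6.7069
circle(B,6.00) ∩ circle(D,10.00): a=-1.4177, h=5.8301
  candidates: C₊=(-0.2340,6.9043) cross=39.102; C₋=(-1.8571,-4.6424) cross=-39.102
  mode - wants cross < 0 → take C=(-1.8571,-4.6424) (cross=-39.102)
ex = (C−B)/|BC| = (-0.3692,-0.9293); ey = (0.9293,-0.3692)
P = B + 0.67·ex + 3.06·ey = (2.9547,-0.8190)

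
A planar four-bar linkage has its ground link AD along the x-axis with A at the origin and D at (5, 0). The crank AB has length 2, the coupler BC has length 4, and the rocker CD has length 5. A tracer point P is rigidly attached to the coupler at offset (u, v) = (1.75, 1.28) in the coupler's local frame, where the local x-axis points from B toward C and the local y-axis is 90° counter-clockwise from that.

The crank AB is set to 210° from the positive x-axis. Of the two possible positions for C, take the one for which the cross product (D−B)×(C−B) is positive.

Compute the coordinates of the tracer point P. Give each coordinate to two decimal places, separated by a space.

-1.78 1.17

A=(0,0), D=(5.00,0)
B = A + 2.00·(cos210°, sin210°) = (-1.7321, -1.0000)
|BD| = 6.8059
circle(B,4.00) ∩ circle(D,5.00): a=2.7418, h=2.9125
  candidates: C₊=(0.5520,2.2837) cross=19.822; C₋=(1.4079,-3.4780) cross=-19.822
  mode + wants cross > 0 → take C=(0.5520,2.2837) (cross=19.822)
ex = (C−B)/|BC| = (0.5710,0.8209); ey = (-0.8209,0.5710)
P = B + 1.75·ex + 1.28·ey = (-1.7836,1.1675)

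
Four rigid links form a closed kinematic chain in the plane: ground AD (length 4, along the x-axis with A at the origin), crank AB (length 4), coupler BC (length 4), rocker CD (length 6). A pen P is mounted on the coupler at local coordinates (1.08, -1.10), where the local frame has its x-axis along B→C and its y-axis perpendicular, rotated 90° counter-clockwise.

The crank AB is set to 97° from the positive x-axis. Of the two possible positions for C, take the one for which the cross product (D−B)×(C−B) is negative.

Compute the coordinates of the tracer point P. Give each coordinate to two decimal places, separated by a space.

-1.91 3.38

A=(0,0), D=(4.00,0)
B = A + 4.00·(cos97°, sin97°) = (-0.4875, 3.9702)
|BD| = 5.9916
circle(B,4.00) ∩ circle(D,6.00): a=1.3268, h=3.7735
  candidates: C₊=(3.0067,5.9172) cross=22.610; C₋=(-1.9942,0.2648) cross=-22.610
  mode - wants cross < 0 → take C=(-1.9942,0.2648) (cross=-22.610)
ex = (C−B)/|BC| = (-0.3767,-0.9263); ey = (0.9263,-0.3767)
P = B + 1.08·ex + -1.10·ey = (-1.9133,3.3841)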